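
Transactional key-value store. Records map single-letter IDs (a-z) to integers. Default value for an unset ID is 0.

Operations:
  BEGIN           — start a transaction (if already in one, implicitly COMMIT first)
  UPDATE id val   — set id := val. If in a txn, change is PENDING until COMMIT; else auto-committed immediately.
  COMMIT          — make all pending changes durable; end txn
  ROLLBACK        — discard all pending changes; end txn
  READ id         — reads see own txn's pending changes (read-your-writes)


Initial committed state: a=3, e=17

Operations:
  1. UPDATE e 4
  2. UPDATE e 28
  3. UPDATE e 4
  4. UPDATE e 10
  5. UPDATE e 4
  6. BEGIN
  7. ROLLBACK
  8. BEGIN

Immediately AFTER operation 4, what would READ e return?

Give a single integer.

Answer: 10

Derivation:
Initial committed: {a=3, e=17}
Op 1: UPDATE e=4 (auto-commit; committed e=4)
Op 2: UPDATE e=28 (auto-commit; committed e=28)
Op 3: UPDATE e=4 (auto-commit; committed e=4)
Op 4: UPDATE e=10 (auto-commit; committed e=10)
After op 4: visible(e) = 10 (pending={}, committed={a=3, e=10})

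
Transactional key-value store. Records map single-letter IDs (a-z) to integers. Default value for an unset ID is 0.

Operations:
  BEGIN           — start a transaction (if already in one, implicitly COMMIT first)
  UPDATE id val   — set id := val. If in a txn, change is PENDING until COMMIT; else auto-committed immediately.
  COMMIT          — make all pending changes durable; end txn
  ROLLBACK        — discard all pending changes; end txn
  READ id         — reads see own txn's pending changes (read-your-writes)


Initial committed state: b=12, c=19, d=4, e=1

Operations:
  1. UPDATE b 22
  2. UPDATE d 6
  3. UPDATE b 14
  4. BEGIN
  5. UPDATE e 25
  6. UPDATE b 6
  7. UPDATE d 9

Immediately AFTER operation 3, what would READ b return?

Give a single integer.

Answer: 14

Derivation:
Initial committed: {b=12, c=19, d=4, e=1}
Op 1: UPDATE b=22 (auto-commit; committed b=22)
Op 2: UPDATE d=6 (auto-commit; committed d=6)
Op 3: UPDATE b=14 (auto-commit; committed b=14)
After op 3: visible(b) = 14 (pending={}, committed={b=14, c=19, d=6, e=1})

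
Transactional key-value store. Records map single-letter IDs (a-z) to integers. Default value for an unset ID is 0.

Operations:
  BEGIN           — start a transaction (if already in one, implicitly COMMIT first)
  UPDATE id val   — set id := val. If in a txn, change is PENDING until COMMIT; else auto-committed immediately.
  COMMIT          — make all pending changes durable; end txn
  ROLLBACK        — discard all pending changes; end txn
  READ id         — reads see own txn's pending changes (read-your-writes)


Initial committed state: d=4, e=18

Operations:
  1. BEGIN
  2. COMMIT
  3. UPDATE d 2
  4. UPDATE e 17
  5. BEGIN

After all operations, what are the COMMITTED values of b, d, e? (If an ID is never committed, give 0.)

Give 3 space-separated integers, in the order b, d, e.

Answer: 0 2 17

Derivation:
Initial committed: {d=4, e=18}
Op 1: BEGIN: in_txn=True, pending={}
Op 2: COMMIT: merged [] into committed; committed now {d=4, e=18}
Op 3: UPDATE d=2 (auto-commit; committed d=2)
Op 4: UPDATE e=17 (auto-commit; committed e=17)
Op 5: BEGIN: in_txn=True, pending={}
Final committed: {d=2, e=17}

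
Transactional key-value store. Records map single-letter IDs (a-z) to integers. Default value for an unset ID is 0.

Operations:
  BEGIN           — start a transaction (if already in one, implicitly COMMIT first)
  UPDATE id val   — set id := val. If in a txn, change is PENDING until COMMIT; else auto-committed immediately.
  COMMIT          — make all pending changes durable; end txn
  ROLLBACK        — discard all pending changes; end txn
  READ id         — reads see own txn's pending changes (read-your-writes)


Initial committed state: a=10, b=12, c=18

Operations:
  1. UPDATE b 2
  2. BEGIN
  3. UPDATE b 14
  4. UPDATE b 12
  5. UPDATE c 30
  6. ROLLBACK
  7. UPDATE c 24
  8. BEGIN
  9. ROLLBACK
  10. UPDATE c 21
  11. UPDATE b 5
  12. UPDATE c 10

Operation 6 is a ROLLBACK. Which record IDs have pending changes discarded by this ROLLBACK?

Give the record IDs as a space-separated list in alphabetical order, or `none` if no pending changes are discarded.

Initial committed: {a=10, b=12, c=18}
Op 1: UPDATE b=2 (auto-commit; committed b=2)
Op 2: BEGIN: in_txn=True, pending={}
Op 3: UPDATE b=14 (pending; pending now {b=14})
Op 4: UPDATE b=12 (pending; pending now {b=12})
Op 5: UPDATE c=30 (pending; pending now {b=12, c=30})
Op 6: ROLLBACK: discarded pending ['b', 'c']; in_txn=False
Op 7: UPDATE c=24 (auto-commit; committed c=24)
Op 8: BEGIN: in_txn=True, pending={}
Op 9: ROLLBACK: discarded pending []; in_txn=False
Op 10: UPDATE c=21 (auto-commit; committed c=21)
Op 11: UPDATE b=5 (auto-commit; committed b=5)
Op 12: UPDATE c=10 (auto-commit; committed c=10)
ROLLBACK at op 6 discards: ['b', 'c']

Answer: b c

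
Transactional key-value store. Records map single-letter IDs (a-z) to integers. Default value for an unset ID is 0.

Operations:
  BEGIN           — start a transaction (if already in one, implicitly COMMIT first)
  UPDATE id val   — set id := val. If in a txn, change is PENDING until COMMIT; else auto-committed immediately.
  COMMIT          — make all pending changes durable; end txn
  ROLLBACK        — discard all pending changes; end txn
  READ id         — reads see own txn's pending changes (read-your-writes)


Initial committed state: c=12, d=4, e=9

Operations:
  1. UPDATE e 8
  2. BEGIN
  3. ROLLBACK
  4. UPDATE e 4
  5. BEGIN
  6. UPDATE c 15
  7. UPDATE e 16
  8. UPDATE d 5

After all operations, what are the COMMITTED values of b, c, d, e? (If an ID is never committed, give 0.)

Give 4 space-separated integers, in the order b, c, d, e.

Initial committed: {c=12, d=4, e=9}
Op 1: UPDATE e=8 (auto-commit; committed e=8)
Op 2: BEGIN: in_txn=True, pending={}
Op 3: ROLLBACK: discarded pending []; in_txn=False
Op 4: UPDATE e=4 (auto-commit; committed e=4)
Op 5: BEGIN: in_txn=True, pending={}
Op 6: UPDATE c=15 (pending; pending now {c=15})
Op 7: UPDATE e=16 (pending; pending now {c=15, e=16})
Op 8: UPDATE d=5 (pending; pending now {c=15, d=5, e=16})
Final committed: {c=12, d=4, e=4}

Answer: 0 12 4 4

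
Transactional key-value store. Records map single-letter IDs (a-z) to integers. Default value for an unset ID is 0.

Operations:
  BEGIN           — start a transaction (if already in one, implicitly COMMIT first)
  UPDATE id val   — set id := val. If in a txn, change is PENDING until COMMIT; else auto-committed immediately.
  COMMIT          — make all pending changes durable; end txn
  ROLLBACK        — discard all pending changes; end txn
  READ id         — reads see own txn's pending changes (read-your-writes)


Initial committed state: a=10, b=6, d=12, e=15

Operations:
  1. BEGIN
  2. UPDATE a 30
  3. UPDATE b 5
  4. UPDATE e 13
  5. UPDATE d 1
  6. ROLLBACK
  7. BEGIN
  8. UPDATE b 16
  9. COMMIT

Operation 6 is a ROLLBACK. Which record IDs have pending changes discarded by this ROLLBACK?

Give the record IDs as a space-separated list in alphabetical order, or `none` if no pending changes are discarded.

Initial committed: {a=10, b=6, d=12, e=15}
Op 1: BEGIN: in_txn=True, pending={}
Op 2: UPDATE a=30 (pending; pending now {a=30})
Op 3: UPDATE b=5 (pending; pending now {a=30, b=5})
Op 4: UPDATE e=13 (pending; pending now {a=30, b=5, e=13})
Op 5: UPDATE d=1 (pending; pending now {a=30, b=5, d=1, e=13})
Op 6: ROLLBACK: discarded pending ['a', 'b', 'd', 'e']; in_txn=False
Op 7: BEGIN: in_txn=True, pending={}
Op 8: UPDATE b=16 (pending; pending now {b=16})
Op 9: COMMIT: merged ['b'] into committed; committed now {a=10, b=16, d=12, e=15}
ROLLBACK at op 6 discards: ['a', 'b', 'd', 'e']

Answer: a b d e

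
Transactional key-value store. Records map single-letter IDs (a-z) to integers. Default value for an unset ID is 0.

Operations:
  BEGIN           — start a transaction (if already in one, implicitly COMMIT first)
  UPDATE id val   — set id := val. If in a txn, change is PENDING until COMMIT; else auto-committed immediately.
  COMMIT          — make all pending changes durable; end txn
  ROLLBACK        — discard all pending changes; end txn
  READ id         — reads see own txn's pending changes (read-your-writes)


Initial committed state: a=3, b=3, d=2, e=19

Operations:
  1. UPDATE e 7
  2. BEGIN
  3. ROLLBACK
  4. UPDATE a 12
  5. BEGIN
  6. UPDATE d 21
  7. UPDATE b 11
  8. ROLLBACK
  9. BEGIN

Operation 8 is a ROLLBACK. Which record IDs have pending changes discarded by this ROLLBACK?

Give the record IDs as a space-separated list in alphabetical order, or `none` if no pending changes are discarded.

Initial committed: {a=3, b=3, d=2, e=19}
Op 1: UPDATE e=7 (auto-commit; committed e=7)
Op 2: BEGIN: in_txn=True, pending={}
Op 3: ROLLBACK: discarded pending []; in_txn=False
Op 4: UPDATE a=12 (auto-commit; committed a=12)
Op 5: BEGIN: in_txn=True, pending={}
Op 6: UPDATE d=21 (pending; pending now {d=21})
Op 7: UPDATE b=11 (pending; pending now {b=11, d=21})
Op 8: ROLLBACK: discarded pending ['b', 'd']; in_txn=False
Op 9: BEGIN: in_txn=True, pending={}
ROLLBACK at op 8 discards: ['b', 'd']

Answer: b d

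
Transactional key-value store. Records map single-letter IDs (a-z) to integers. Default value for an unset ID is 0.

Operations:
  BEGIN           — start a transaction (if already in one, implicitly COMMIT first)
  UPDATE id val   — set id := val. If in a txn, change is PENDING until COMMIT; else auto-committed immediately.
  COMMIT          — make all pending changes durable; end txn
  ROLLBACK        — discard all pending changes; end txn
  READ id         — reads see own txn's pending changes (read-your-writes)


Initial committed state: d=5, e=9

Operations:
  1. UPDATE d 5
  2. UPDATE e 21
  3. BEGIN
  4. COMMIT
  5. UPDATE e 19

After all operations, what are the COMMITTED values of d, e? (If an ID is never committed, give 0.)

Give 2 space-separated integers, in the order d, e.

Initial committed: {d=5, e=9}
Op 1: UPDATE d=5 (auto-commit; committed d=5)
Op 2: UPDATE e=21 (auto-commit; committed e=21)
Op 3: BEGIN: in_txn=True, pending={}
Op 4: COMMIT: merged [] into committed; committed now {d=5, e=21}
Op 5: UPDATE e=19 (auto-commit; committed e=19)
Final committed: {d=5, e=19}

Answer: 5 19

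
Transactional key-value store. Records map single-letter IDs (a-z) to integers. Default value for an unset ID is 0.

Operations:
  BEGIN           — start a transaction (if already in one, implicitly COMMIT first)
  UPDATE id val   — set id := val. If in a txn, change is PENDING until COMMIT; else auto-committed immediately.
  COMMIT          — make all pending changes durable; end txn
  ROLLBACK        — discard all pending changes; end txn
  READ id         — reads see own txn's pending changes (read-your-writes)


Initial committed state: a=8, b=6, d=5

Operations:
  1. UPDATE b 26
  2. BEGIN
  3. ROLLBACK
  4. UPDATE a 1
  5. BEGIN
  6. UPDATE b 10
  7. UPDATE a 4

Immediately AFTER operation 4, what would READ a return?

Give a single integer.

Answer: 1

Derivation:
Initial committed: {a=8, b=6, d=5}
Op 1: UPDATE b=26 (auto-commit; committed b=26)
Op 2: BEGIN: in_txn=True, pending={}
Op 3: ROLLBACK: discarded pending []; in_txn=False
Op 4: UPDATE a=1 (auto-commit; committed a=1)
After op 4: visible(a) = 1 (pending={}, committed={a=1, b=26, d=5})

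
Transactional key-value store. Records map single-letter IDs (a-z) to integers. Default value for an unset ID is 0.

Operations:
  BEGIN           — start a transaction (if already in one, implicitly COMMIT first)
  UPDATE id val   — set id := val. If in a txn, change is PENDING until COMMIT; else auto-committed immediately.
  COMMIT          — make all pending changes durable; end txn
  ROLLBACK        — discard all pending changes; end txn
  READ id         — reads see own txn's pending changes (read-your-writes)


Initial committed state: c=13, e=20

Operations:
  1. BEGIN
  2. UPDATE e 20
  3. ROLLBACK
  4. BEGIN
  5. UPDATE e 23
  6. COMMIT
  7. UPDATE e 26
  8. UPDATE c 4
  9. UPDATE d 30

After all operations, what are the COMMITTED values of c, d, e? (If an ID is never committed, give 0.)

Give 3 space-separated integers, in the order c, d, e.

Answer: 4 30 26

Derivation:
Initial committed: {c=13, e=20}
Op 1: BEGIN: in_txn=True, pending={}
Op 2: UPDATE e=20 (pending; pending now {e=20})
Op 3: ROLLBACK: discarded pending ['e']; in_txn=False
Op 4: BEGIN: in_txn=True, pending={}
Op 5: UPDATE e=23 (pending; pending now {e=23})
Op 6: COMMIT: merged ['e'] into committed; committed now {c=13, e=23}
Op 7: UPDATE e=26 (auto-commit; committed e=26)
Op 8: UPDATE c=4 (auto-commit; committed c=4)
Op 9: UPDATE d=30 (auto-commit; committed d=30)
Final committed: {c=4, d=30, e=26}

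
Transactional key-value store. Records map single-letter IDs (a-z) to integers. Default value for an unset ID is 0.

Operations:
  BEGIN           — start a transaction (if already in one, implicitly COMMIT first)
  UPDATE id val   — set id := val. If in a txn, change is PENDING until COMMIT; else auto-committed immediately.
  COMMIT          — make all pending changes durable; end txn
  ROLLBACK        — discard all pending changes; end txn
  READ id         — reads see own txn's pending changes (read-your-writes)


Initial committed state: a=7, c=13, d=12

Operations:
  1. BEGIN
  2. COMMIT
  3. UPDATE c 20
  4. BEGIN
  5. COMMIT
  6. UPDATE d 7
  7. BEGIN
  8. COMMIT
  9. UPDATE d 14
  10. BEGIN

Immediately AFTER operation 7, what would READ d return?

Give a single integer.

Initial committed: {a=7, c=13, d=12}
Op 1: BEGIN: in_txn=True, pending={}
Op 2: COMMIT: merged [] into committed; committed now {a=7, c=13, d=12}
Op 3: UPDATE c=20 (auto-commit; committed c=20)
Op 4: BEGIN: in_txn=True, pending={}
Op 5: COMMIT: merged [] into committed; committed now {a=7, c=20, d=12}
Op 6: UPDATE d=7 (auto-commit; committed d=7)
Op 7: BEGIN: in_txn=True, pending={}
After op 7: visible(d) = 7 (pending={}, committed={a=7, c=20, d=7})

Answer: 7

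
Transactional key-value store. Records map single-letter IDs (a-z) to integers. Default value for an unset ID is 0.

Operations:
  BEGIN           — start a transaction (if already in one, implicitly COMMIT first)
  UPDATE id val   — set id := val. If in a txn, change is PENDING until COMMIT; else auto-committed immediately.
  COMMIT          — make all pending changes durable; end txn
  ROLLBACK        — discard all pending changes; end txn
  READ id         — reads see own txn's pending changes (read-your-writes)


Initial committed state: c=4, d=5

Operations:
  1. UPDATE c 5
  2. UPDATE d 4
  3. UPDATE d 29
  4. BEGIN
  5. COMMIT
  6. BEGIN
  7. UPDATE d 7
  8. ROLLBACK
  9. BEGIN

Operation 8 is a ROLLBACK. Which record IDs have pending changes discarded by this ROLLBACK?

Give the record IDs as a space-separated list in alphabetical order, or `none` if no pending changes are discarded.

Initial committed: {c=4, d=5}
Op 1: UPDATE c=5 (auto-commit; committed c=5)
Op 2: UPDATE d=4 (auto-commit; committed d=4)
Op 3: UPDATE d=29 (auto-commit; committed d=29)
Op 4: BEGIN: in_txn=True, pending={}
Op 5: COMMIT: merged [] into committed; committed now {c=5, d=29}
Op 6: BEGIN: in_txn=True, pending={}
Op 7: UPDATE d=7 (pending; pending now {d=7})
Op 8: ROLLBACK: discarded pending ['d']; in_txn=False
Op 9: BEGIN: in_txn=True, pending={}
ROLLBACK at op 8 discards: ['d']

Answer: d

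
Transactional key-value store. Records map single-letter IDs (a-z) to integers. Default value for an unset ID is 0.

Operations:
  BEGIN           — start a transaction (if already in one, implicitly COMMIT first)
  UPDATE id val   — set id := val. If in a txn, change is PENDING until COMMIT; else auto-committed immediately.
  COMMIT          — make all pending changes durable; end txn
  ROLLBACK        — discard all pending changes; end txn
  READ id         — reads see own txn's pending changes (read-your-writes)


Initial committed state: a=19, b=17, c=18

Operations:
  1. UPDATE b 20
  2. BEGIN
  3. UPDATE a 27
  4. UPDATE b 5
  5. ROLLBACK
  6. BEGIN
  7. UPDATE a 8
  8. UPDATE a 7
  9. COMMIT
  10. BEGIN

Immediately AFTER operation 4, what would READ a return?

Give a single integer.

Initial committed: {a=19, b=17, c=18}
Op 1: UPDATE b=20 (auto-commit; committed b=20)
Op 2: BEGIN: in_txn=True, pending={}
Op 3: UPDATE a=27 (pending; pending now {a=27})
Op 4: UPDATE b=5 (pending; pending now {a=27, b=5})
After op 4: visible(a) = 27 (pending={a=27, b=5}, committed={a=19, b=20, c=18})

Answer: 27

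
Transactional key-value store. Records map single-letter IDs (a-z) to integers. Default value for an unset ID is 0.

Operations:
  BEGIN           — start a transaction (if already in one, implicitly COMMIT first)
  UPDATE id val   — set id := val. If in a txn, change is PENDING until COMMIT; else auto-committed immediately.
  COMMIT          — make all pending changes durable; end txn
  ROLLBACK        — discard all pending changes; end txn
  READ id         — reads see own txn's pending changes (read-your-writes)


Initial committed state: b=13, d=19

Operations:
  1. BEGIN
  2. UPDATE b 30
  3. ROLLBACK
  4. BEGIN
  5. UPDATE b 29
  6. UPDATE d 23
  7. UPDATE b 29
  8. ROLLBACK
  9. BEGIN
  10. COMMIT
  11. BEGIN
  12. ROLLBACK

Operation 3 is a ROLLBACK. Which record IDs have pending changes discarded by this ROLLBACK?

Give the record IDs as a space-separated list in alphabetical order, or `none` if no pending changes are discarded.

Initial committed: {b=13, d=19}
Op 1: BEGIN: in_txn=True, pending={}
Op 2: UPDATE b=30 (pending; pending now {b=30})
Op 3: ROLLBACK: discarded pending ['b']; in_txn=False
Op 4: BEGIN: in_txn=True, pending={}
Op 5: UPDATE b=29 (pending; pending now {b=29})
Op 6: UPDATE d=23 (pending; pending now {b=29, d=23})
Op 7: UPDATE b=29 (pending; pending now {b=29, d=23})
Op 8: ROLLBACK: discarded pending ['b', 'd']; in_txn=False
Op 9: BEGIN: in_txn=True, pending={}
Op 10: COMMIT: merged [] into committed; committed now {b=13, d=19}
Op 11: BEGIN: in_txn=True, pending={}
Op 12: ROLLBACK: discarded pending []; in_txn=False
ROLLBACK at op 3 discards: ['b']

Answer: b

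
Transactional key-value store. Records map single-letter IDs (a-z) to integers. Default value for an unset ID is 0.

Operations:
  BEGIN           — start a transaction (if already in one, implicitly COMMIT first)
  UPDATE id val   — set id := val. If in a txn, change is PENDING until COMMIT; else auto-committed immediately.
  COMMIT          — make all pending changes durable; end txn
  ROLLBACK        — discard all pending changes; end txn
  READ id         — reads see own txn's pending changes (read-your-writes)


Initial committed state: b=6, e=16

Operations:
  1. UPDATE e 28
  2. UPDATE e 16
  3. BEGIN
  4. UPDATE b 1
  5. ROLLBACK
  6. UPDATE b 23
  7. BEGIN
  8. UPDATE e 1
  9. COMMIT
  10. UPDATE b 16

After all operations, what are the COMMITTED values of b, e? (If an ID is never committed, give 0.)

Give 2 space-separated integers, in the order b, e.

Answer: 16 1

Derivation:
Initial committed: {b=6, e=16}
Op 1: UPDATE e=28 (auto-commit; committed e=28)
Op 2: UPDATE e=16 (auto-commit; committed e=16)
Op 3: BEGIN: in_txn=True, pending={}
Op 4: UPDATE b=1 (pending; pending now {b=1})
Op 5: ROLLBACK: discarded pending ['b']; in_txn=False
Op 6: UPDATE b=23 (auto-commit; committed b=23)
Op 7: BEGIN: in_txn=True, pending={}
Op 8: UPDATE e=1 (pending; pending now {e=1})
Op 9: COMMIT: merged ['e'] into committed; committed now {b=23, e=1}
Op 10: UPDATE b=16 (auto-commit; committed b=16)
Final committed: {b=16, e=1}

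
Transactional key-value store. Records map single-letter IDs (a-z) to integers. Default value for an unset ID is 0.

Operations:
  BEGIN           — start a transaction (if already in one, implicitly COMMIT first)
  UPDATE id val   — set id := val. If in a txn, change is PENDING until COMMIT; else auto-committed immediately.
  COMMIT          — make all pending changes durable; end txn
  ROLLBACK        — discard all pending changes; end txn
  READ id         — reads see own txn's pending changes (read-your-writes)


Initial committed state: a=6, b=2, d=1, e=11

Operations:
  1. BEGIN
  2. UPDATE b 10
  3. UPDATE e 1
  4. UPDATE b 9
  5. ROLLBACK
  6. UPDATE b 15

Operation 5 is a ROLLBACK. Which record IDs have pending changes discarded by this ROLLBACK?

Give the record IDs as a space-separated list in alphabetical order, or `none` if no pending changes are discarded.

Answer: b e

Derivation:
Initial committed: {a=6, b=2, d=1, e=11}
Op 1: BEGIN: in_txn=True, pending={}
Op 2: UPDATE b=10 (pending; pending now {b=10})
Op 3: UPDATE e=1 (pending; pending now {b=10, e=1})
Op 4: UPDATE b=9 (pending; pending now {b=9, e=1})
Op 5: ROLLBACK: discarded pending ['b', 'e']; in_txn=False
Op 6: UPDATE b=15 (auto-commit; committed b=15)
ROLLBACK at op 5 discards: ['b', 'e']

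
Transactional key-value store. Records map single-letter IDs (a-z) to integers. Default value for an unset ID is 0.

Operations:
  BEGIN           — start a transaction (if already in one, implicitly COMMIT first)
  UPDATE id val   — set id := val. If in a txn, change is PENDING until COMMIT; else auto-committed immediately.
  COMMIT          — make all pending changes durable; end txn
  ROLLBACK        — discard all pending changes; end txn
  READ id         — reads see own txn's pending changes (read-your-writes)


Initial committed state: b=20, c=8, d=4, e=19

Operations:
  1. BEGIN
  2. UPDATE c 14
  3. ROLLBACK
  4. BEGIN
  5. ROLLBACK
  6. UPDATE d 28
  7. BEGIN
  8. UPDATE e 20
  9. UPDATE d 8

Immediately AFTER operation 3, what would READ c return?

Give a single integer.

Initial committed: {b=20, c=8, d=4, e=19}
Op 1: BEGIN: in_txn=True, pending={}
Op 2: UPDATE c=14 (pending; pending now {c=14})
Op 3: ROLLBACK: discarded pending ['c']; in_txn=False
After op 3: visible(c) = 8 (pending={}, committed={b=20, c=8, d=4, e=19})

Answer: 8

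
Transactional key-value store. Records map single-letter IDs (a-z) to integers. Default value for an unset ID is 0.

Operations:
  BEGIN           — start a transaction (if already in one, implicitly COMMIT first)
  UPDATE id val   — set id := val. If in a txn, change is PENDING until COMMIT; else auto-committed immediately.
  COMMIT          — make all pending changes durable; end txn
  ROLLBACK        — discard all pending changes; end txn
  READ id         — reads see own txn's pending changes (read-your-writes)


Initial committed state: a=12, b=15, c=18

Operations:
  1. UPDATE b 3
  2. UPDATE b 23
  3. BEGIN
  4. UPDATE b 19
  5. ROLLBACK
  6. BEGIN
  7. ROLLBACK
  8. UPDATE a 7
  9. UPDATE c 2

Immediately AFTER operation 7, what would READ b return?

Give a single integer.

Answer: 23

Derivation:
Initial committed: {a=12, b=15, c=18}
Op 1: UPDATE b=3 (auto-commit; committed b=3)
Op 2: UPDATE b=23 (auto-commit; committed b=23)
Op 3: BEGIN: in_txn=True, pending={}
Op 4: UPDATE b=19 (pending; pending now {b=19})
Op 5: ROLLBACK: discarded pending ['b']; in_txn=False
Op 6: BEGIN: in_txn=True, pending={}
Op 7: ROLLBACK: discarded pending []; in_txn=False
After op 7: visible(b) = 23 (pending={}, committed={a=12, b=23, c=18})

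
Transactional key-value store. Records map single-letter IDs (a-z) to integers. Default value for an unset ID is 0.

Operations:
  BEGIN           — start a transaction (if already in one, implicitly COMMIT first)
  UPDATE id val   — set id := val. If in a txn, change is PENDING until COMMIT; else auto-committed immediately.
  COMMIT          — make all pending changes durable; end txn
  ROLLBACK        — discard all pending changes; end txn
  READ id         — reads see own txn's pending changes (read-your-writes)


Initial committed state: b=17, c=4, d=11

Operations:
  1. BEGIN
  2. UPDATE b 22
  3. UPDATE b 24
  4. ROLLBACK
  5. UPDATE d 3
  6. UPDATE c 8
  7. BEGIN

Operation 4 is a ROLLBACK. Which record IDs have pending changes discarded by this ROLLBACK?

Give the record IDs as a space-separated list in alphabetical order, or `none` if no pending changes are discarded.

Answer: b

Derivation:
Initial committed: {b=17, c=4, d=11}
Op 1: BEGIN: in_txn=True, pending={}
Op 2: UPDATE b=22 (pending; pending now {b=22})
Op 3: UPDATE b=24 (pending; pending now {b=24})
Op 4: ROLLBACK: discarded pending ['b']; in_txn=False
Op 5: UPDATE d=3 (auto-commit; committed d=3)
Op 6: UPDATE c=8 (auto-commit; committed c=8)
Op 7: BEGIN: in_txn=True, pending={}
ROLLBACK at op 4 discards: ['b']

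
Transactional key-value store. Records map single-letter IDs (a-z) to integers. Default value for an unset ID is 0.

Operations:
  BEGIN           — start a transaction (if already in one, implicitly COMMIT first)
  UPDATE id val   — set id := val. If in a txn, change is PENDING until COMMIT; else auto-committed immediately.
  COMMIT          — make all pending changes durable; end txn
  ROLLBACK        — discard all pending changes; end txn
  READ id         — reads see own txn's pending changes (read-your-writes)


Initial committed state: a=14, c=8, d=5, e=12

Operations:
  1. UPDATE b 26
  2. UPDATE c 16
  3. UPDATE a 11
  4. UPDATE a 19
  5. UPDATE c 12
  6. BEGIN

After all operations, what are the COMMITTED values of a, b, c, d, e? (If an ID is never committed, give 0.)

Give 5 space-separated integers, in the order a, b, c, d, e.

Answer: 19 26 12 5 12

Derivation:
Initial committed: {a=14, c=8, d=5, e=12}
Op 1: UPDATE b=26 (auto-commit; committed b=26)
Op 2: UPDATE c=16 (auto-commit; committed c=16)
Op 3: UPDATE a=11 (auto-commit; committed a=11)
Op 4: UPDATE a=19 (auto-commit; committed a=19)
Op 5: UPDATE c=12 (auto-commit; committed c=12)
Op 6: BEGIN: in_txn=True, pending={}
Final committed: {a=19, b=26, c=12, d=5, e=12}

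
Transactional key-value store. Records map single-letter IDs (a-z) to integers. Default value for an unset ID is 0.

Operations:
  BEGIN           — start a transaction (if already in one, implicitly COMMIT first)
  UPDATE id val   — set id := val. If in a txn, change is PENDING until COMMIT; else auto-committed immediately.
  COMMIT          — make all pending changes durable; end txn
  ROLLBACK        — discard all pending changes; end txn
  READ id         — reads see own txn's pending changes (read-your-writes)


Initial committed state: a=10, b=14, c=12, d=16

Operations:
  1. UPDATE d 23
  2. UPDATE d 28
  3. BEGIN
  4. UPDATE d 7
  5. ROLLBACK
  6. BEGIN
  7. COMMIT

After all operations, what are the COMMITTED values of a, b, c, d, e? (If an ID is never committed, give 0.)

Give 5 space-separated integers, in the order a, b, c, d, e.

Initial committed: {a=10, b=14, c=12, d=16}
Op 1: UPDATE d=23 (auto-commit; committed d=23)
Op 2: UPDATE d=28 (auto-commit; committed d=28)
Op 3: BEGIN: in_txn=True, pending={}
Op 4: UPDATE d=7 (pending; pending now {d=7})
Op 5: ROLLBACK: discarded pending ['d']; in_txn=False
Op 6: BEGIN: in_txn=True, pending={}
Op 7: COMMIT: merged [] into committed; committed now {a=10, b=14, c=12, d=28}
Final committed: {a=10, b=14, c=12, d=28}

Answer: 10 14 12 28 0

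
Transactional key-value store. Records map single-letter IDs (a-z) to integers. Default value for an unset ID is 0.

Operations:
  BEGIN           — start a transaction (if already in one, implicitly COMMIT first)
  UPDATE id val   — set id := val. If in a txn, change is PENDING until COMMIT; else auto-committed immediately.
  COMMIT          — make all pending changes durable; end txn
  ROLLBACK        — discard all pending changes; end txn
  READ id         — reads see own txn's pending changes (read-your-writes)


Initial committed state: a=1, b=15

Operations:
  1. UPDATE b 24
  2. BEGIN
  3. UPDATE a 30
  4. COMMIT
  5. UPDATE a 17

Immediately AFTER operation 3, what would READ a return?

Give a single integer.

Answer: 30

Derivation:
Initial committed: {a=1, b=15}
Op 1: UPDATE b=24 (auto-commit; committed b=24)
Op 2: BEGIN: in_txn=True, pending={}
Op 3: UPDATE a=30 (pending; pending now {a=30})
After op 3: visible(a) = 30 (pending={a=30}, committed={a=1, b=24})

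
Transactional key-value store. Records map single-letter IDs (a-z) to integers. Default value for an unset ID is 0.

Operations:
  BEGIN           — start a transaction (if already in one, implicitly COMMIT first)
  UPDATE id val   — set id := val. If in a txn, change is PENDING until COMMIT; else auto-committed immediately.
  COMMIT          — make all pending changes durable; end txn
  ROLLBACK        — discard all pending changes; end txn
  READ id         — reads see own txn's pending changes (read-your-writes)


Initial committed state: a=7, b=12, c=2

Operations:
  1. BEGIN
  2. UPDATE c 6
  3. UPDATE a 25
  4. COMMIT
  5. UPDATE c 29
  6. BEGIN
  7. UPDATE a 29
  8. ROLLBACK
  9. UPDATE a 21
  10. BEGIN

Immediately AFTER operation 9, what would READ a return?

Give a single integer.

Initial committed: {a=7, b=12, c=2}
Op 1: BEGIN: in_txn=True, pending={}
Op 2: UPDATE c=6 (pending; pending now {c=6})
Op 3: UPDATE a=25 (pending; pending now {a=25, c=6})
Op 4: COMMIT: merged ['a', 'c'] into committed; committed now {a=25, b=12, c=6}
Op 5: UPDATE c=29 (auto-commit; committed c=29)
Op 6: BEGIN: in_txn=True, pending={}
Op 7: UPDATE a=29 (pending; pending now {a=29})
Op 8: ROLLBACK: discarded pending ['a']; in_txn=False
Op 9: UPDATE a=21 (auto-commit; committed a=21)
After op 9: visible(a) = 21 (pending={}, committed={a=21, b=12, c=29})

Answer: 21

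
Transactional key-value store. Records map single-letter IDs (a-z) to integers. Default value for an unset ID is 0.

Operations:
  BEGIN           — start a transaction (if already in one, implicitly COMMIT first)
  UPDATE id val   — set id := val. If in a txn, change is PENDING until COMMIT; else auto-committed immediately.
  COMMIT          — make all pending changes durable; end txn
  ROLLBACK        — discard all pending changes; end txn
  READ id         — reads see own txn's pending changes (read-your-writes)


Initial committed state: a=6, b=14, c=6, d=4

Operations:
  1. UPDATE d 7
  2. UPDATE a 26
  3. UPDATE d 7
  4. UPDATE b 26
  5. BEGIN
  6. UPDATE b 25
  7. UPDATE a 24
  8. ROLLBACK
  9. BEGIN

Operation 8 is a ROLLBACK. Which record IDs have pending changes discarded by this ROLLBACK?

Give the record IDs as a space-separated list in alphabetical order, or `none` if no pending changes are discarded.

Initial committed: {a=6, b=14, c=6, d=4}
Op 1: UPDATE d=7 (auto-commit; committed d=7)
Op 2: UPDATE a=26 (auto-commit; committed a=26)
Op 3: UPDATE d=7 (auto-commit; committed d=7)
Op 4: UPDATE b=26 (auto-commit; committed b=26)
Op 5: BEGIN: in_txn=True, pending={}
Op 6: UPDATE b=25 (pending; pending now {b=25})
Op 7: UPDATE a=24 (pending; pending now {a=24, b=25})
Op 8: ROLLBACK: discarded pending ['a', 'b']; in_txn=False
Op 9: BEGIN: in_txn=True, pending={}
ROLLBACK at op 8 discards: ['a', 'b']

Answer: a b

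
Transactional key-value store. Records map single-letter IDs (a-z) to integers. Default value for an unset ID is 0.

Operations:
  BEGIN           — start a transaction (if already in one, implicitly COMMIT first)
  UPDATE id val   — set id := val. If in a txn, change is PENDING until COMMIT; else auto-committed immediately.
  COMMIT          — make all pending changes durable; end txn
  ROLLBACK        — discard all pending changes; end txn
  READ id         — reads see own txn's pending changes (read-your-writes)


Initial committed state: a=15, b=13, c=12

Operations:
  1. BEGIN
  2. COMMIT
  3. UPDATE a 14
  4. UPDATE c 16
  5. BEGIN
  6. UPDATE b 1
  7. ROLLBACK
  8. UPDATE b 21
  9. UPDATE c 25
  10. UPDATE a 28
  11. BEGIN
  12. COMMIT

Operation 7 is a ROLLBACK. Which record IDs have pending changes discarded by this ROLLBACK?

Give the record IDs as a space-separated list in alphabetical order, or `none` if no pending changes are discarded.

Initial committed: {a=15, b=13, c=12}
Op 1: BEGIN: in_txn=True, pending={}
Op 2: COMMIT: merged [] into committed; committed now {a=15, b=13, c=12}
Op 3: UPDATE a=14 (auto-commit; committed a=14)
Op 4: UPDATE c=16 (auto-commit; committed c=16)
Op 5: BEGIN: in_txn=True, pending={}
Op 6: UPDATE b=1 (pending; pending now {b=1})
Op 7: ROLLBACK: discarded pending ['b']; in_txn=False
Op 8: UPDATE b=21 (auto-commit; committed b=21)
Op 9: UPDATE c=25 (auto-commit; committed c=25)
Op 10: UPDATE a=28 (auto-commit; committed a=28)
Op 11: BEGIN: in_txn=True, pending={}
Op 12: COMMIT: merged [] into committed; committed now {a=28, b=21, c=25}
ROLLBACK at op 7 discards: ['b']

Answer: b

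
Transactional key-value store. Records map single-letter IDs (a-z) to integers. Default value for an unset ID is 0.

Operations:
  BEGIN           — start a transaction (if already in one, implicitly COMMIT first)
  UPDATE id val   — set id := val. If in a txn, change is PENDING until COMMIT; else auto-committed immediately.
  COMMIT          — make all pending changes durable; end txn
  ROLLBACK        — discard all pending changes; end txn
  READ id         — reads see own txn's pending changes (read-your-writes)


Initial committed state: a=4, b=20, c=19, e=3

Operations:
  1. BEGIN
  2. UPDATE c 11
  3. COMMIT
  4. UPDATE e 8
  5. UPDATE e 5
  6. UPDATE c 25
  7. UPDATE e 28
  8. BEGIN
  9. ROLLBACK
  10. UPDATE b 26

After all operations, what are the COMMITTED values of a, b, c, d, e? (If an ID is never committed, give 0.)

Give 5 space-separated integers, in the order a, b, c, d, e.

Answer: 4 26 25 0 28

Derivation:
Initial committed: {a=4, b=20, c=19, e=3}
Op 1: BEGIN: in_txn=True, pending={}
Op 2: UPDATE c=11 (pending; pending now {c=11})
Op 3: COMMIT: merged ['c'] into committed; committed now {a=4, b=20, c=11, e=3}
Op 4: UPDATE e=8 (auto-commit; committed e=8)
Op 5: UPDATE e=5 (auto-commit; committed e=5)
Op 6: UPDATE c=25 (auto-commit; committed c=25)
Op 7: UPDATE e=28 (auto-commit; committed e=28)
Op 8: BEGIN: in_txn=True, pending={}
Op 9: ROLLBACK: discarded pending []; in_txn=False
Op 10: UPDATE b=26 (auto-commit; committed b=26)
Final committed: {a=4, b=26, c=25, e=28}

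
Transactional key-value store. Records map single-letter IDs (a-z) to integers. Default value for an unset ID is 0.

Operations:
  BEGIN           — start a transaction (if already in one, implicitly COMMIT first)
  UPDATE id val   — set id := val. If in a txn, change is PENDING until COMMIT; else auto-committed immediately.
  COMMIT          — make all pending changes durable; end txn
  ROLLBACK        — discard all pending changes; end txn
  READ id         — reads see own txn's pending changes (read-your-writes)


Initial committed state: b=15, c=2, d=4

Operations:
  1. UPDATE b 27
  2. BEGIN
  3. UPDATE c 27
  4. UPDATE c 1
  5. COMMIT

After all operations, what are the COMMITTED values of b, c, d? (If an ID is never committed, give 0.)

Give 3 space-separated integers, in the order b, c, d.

Answer: 27 1 4

Derivation:
Initial committed: {b=15, c=2, d=4}
Op 1: UPDATE b=27 (auto-commit; committed b=27)
Op 2: BEGIN: in_txn=True, pending={}
Op 3: UPDATE c=27 (pending; pending now {c=27})
Op 4: UPDATE c=1 (pending; pending now {c=1})
Op 5: COMMIT: merged ['c'] into committed; committed now {b=27, c=1, d=4}
Final committed: {b=27, c=1, d=4}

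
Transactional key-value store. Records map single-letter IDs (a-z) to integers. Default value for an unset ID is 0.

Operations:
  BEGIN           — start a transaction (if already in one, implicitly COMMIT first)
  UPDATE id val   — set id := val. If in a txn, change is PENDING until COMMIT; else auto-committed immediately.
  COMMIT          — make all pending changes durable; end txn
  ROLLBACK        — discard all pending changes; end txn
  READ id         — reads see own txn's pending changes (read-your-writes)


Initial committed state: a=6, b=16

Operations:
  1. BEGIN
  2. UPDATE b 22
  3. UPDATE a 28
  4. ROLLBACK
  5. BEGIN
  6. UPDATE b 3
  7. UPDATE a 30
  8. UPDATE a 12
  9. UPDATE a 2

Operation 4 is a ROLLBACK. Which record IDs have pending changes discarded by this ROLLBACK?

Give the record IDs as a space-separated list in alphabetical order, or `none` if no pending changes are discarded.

Answer: a b

Derivation:
Initial committed: {a=6, b=16}
Op 1: BEGIN: in_txn=True, pending={}
Op 2: UPDATE b=22 (pending; pending now {b=22})
Op 3: UPDATE a=28 (pending; pending now {a=28, b=22})
Op 4: ROLLBACK: discarded pending ['a', 'b']; in_txn=False
Op 5: BEGIN: in_txn=True, pending={}
Op 6: UPDATE b=3 (pending; pending now {b=3})
Op 7: UPDATE a=30 (pending; pending now {a=30, b=3})
Op 8: UPDATE a=12 (pending; pending now {a=12, b=3})
Op 9: UPDATE a=2 (pending; pending now {a=2, b=3})
ROLLBACK at op 4 discards: ['a', 'b']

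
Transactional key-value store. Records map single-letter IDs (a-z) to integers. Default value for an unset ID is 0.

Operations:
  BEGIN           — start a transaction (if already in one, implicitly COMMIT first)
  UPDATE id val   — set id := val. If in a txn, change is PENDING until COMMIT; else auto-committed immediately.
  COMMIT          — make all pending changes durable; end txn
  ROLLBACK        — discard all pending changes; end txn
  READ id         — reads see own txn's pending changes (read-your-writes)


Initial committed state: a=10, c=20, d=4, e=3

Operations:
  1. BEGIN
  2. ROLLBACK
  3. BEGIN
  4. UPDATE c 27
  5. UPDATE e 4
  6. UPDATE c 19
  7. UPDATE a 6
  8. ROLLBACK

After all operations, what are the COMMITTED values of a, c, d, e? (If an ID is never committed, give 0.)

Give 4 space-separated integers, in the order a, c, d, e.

Answer: 10 20 4 3

Derivation:
Initial committed: {a=10, c=20, d=4, e=3}
Op 1: BEGIN: in_txn=True, pending={}
Op 2: ROLLBACK: discarded pending []; in_txn=False
Op 3: BEGIN: in_txn=True, pending={}
Op 4: UPDATE c=27 (pending; pending now {c=27})
Op 5: UPDATE e=4 (pending; pending now {c=27, e=4})
Op 6: UPDATE c=19 (pending; pending now {c=19, e=4})
Op 7: UPDATE a=6 (pending; pending now {a=6, c=19, e=4})
Op 8: ROLLBACK: discarded pending ['a', 'c', 'e']; in_txn=False
Final committed: {a=10, c=20, d=4, e=3}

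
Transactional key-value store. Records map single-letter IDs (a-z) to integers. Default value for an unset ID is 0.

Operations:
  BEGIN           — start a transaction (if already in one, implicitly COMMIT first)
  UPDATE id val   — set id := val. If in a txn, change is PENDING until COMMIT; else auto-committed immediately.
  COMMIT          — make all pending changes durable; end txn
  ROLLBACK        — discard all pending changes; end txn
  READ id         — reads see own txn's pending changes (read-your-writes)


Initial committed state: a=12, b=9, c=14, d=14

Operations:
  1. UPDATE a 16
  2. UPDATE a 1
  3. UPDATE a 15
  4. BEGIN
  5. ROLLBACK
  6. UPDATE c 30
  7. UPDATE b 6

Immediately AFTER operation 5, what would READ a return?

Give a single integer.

Initial committed: {a=12, b=9, c=14, d=14}
Op 1: UPDATE a=16 (auto-commit; committed a=16)
Op 2: UPDATE a=1 (auto-commit; committed a=1)
Op 3: UPDATE a=15 (auto-commit; committed a=15)
Op 4: BEGIN: in_txn=True, pending={}
Op 5: ROLLBACK: discarded pending []; in_txn=False
After op 5: visible(a) = 15 (pending={}, committed={a=15, b=9, c=14, d=14})

Answer: 15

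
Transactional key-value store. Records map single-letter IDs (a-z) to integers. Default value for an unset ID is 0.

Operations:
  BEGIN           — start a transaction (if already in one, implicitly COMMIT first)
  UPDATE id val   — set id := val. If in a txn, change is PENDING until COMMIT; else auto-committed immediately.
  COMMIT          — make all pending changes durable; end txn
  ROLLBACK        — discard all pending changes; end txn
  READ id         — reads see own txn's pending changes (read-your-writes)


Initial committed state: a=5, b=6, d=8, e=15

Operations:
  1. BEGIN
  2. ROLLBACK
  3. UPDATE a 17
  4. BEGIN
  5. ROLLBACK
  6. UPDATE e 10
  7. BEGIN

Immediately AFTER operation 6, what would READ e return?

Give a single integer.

Initial committed: {a=5, b=6, d=8, e=15}
Op 1: BEGIN: in_txn=True, pending={}
Op 2: ROLLBACK: discarded pending []; in_txn=False
Op 3: UPDATE a=17 (auto-commit; committed a=17)
Op 4: BEGIN: in_txn=True, pending={}
Op 5: ROLLBACK: discarded pending []; in_txn=False
Op 6: UPDATE e=10 (auto-commit; committed e=10)
After op 6: visible(e) = 10 (pending={}, committed={a=17, b=6, d=8, e=10})

Answer: 10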